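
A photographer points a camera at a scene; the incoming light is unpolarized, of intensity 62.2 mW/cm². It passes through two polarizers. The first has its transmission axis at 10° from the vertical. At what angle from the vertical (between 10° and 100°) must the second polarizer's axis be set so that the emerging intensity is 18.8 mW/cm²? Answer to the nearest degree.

θ ≈ 49°

Unpolarized light through the first polarizer → I₁ = ½ I₀, now polarized at 10°.
Target fraction: 18.8 / 62.2 mW/cm² = 0.3023 of I₀.
Need I₂/I₀ = 0.3023, so cos²(θ − 10°) = 0.3023 / 0.5 = 0.6045.
θ − 10° = arccos(√0.6045) = 39.0°, giving θ ≈ 10 + 39.0 = 49.0°.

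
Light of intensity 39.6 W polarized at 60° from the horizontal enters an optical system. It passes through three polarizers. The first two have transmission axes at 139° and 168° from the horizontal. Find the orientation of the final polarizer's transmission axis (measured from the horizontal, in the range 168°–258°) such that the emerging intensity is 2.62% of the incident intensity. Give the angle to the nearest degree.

By Malus's law, I₁ = I₀ cos²(139° − 60°) = I₀ cos²(79°) = 0.03641 I₀.
I₂ = I₁ cos²(168° − 139°) = 0.03641 I₀ · cos²(29°) = 0.02785 I₀.
Need I₃/I₀ = 0.0262, so cos²(θ − 168°) = 0.0262 / 0.02785 = 0.9407.
θ − 168° = arccos(√0.9407) = 14.1°, giving θ ≈ 168 + 14.1 = 182.1°.

θ ≈ 182°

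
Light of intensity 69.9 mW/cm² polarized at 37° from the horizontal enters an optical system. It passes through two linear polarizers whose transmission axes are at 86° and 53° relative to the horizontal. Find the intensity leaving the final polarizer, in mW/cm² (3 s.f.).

I₁ = 69.9 mW/cm² · cos²(49°) = 30.09 mW/cm².
I₂ = I₁ · cos²(33°) = 30.09 · 0.7034 = 21.16 mW/cm².

I ≈ 21.2 mW/cm²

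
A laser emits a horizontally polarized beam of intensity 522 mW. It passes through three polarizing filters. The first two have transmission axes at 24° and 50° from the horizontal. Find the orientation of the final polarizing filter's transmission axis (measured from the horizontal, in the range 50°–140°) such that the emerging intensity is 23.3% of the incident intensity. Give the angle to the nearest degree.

θ ≈ 104°

I₁ = I₀ cos²(24° − 0°) = I₀ cos²(24°) = 0.8346 I₀.
I₂ = I₁ cos²(50° − 24°) = 0.8346 I₀ · cos²(26°) = 0.6742 I₀.
Need I₃/I₀ = 0.233, so cos²(θ − 50°) = 0.233 / 0.6742 = 0.3456.
θ − 50° = arccos(√0.3456) = 54.0°, giving θ ≈ 50 + 54.0 = 104.0°.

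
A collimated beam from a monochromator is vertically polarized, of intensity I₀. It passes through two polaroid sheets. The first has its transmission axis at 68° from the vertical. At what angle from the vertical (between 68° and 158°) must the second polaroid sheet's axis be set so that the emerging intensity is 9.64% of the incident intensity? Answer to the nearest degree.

I₁ = I₀ cos²(68° − 0°) = I₀ cos²(68°) = 0.1403 I₀.
Need I₂/I₀ = 0.0964, so cos²(θ − 68°) = 0.0964 / 0.1403 = 0.687.
θ − 68° = arccos(√0.687) = 34.0°, giving θ ≈ 68 + 34.0 = 102.0°.

θ ≈ 102°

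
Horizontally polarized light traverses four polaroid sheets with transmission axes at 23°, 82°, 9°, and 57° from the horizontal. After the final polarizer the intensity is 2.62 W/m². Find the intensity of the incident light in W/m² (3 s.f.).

I₀ ≈ 305 W/m²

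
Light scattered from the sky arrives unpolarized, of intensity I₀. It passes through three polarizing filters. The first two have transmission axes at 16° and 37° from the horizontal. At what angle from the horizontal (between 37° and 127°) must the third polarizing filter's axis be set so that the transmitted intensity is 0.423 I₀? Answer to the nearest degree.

θ ≈ 47°

Unpolarized light through the first polarizer → I₁ = ½ I₀, now polarized at 16°.
I₂ = I₁ cos²(37° − 16°) = 0.5 I₀ · cos²(21°) = 0.4358 I₀.
Need I₃/I₀ = 0.423, so cos²(θ − 37°) = 0.423 / 0.4358 = 0.9707.
θ − 37° = arccos(√0.9707) = 9.9°, giving θ ≈ 37 + 9.9 = 46.9°.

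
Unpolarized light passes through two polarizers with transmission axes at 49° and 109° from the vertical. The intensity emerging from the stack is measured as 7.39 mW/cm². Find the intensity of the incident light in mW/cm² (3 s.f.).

I₀ ≈ 59.1 mW/cm²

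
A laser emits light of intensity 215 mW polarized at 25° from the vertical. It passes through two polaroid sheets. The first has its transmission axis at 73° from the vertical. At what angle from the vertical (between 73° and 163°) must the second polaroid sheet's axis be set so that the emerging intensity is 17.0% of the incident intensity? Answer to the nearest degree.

θ ≈ 125°

By Malus's law, I₁ = I₀ cos²(73° − 25°) = I₀ cos²(48°) = 0.4477 I₀.
Need I₂/I₀ = 0.17, so cos²(θ − 73°) = 0.17 / 0.4477 = 0.3797.
θ − 73° = arccos(√0.3797) = 52.0°, giving θ ≈ 73 + 52.0 = 125.0°.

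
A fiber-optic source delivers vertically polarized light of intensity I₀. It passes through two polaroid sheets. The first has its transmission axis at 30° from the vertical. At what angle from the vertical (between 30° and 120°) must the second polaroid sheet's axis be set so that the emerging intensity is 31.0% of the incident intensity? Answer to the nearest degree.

I₁ = I₀ cos²(30° − 0°) = I₀ cos²(30°) = 0.75 I₀.
Need I₂/I₀ = 0.31, so cos²(θ − 30°) = 0.31 / 0.75 = 0.4133.
θ − 30° = arccos(√0.4133) = 50.0°, giving θ ≈ 30 + 50.0 = 80.0°.

θ ≈ 80°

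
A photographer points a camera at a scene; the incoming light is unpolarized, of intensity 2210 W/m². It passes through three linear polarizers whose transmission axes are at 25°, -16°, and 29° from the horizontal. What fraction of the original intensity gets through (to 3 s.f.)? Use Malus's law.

I/I₀ ≈ 0.142

Unpolarized light through the first polarizer → I₁ = 2210 W/m²/2 = 1105 W/m², polarized at 25°.
I₂ = I₁ · cos²(41°) = 1105 · 0.5696 = 629.4 W/m².
I₃ = I₂ · cos²(45°) = 629.4 · 0.5 = 314.7 W/m².
Transmitted fraction = 0.1424.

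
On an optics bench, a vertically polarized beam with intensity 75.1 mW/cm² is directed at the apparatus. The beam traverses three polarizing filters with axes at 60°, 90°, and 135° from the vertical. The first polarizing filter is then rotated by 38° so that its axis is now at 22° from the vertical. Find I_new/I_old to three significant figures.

Before rotation:
By Malus's law, I₁ = I₀ cos²(60° − 0°) = I₀ cos²(60°) = 0.25 I₀.
I₂ = I₁ cos²(90° − 60°) = 0.25 I₀ · cos²(30°) = 0.1875 I₀.
I₃ = I₂ cos²(135° − 90°) = 0.1875 I₀ · cos²(45°) = 0.09375 I₀.
After rotation:
I₁ = I₀ cos²(22° − 0°) = I₀ cos²(22°) = 0.8597 I₀.
I₂ = I₁ cos²(90° − 22°) = 0.8597 I₀ · cos²(68°) = 0.1206 I₀.
I₃ = I₂ cos²(135° − 90°) = 0.1206 I₀ · cos²(45°) = 0.06032 I₀.
Ratio = 0.06032 / 0.09375 = 0.6434.

I_new/I_old ≈ 0.643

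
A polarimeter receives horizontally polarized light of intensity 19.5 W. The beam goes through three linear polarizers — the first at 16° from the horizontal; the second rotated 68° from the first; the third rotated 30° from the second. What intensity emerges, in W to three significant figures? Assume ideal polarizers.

I ≈ 1.90 W

By Malus's law, I₁ = 19.5 W · cos²(16°) = 18.02 W.
I₂ = I₁ · cos²(68°) = 18.02 · 0.1403 = 2.529 W.
I₃ = I₂ · cos²(30°) = 2.529 · 0.75 = 1.896 W.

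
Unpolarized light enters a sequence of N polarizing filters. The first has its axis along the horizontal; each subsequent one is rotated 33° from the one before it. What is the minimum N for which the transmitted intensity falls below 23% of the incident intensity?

First polarizer halves the unpolarized light: factor 1/2.
Each further stage multiplies by cos²(33°) = 0.7034.
After N polarizers: T = 0.5·0.7034^(N−1). Require T < 0.23 ⇒ N−1 > ln(0.23/0.5)/ln(0.7034) = 2.21, so N−1 ≥ 3 and N = 4.
Check: N=4 gives T = 0.174 < 0.23; N=3 gives T = 0.2474.

N = 4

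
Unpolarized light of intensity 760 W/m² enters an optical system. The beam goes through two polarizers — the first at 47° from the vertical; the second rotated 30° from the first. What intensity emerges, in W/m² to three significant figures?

Unpolarized light through the first polarizer → I₁ = 760 W/m²/2 = 380 W/m², polarized at 47°.
I₂ = I₁ · cos²(30°) = 380 · 0.75 = 285 W/m².

I ≈ 285 W/m²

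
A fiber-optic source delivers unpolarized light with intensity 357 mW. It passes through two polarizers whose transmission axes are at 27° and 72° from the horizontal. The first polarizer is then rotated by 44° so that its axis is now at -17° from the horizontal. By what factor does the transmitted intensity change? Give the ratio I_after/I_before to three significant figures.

I_new/I_old ≈ 0.000609

Before rotation:
Unpolarized light through the first polarizer → I₁ = ½ I₀, now polarized at 27°.
I₂ = I₁ cos²(72° − 27°) = 0.5 I₀ · cos²(45°) = 0.25 I₀.
After rotation:
Unpolarized light through the first polarizer → I₁ = ½ I₀, now polarized at -17°.
I₂ = I₁ cos²(72° + 17°) = 0.5 I₀ · cos²(89°) = 0.0001523 I₀.
Ratio = 0.0001523 / 0.25 = 0.0006092.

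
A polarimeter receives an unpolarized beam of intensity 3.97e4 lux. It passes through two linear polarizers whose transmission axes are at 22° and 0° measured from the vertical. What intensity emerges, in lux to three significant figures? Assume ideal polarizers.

I ≈ 1.71e4 lux

Unpolarized light through the first polarizer → I₁ = 3.97e4 lux/2 = 1.985e+04 lux, polarized at 22°.
I₂ = I₁ · cos²(22°) = 1.985e+04 · 0.8597 = 1.706e+04 lux.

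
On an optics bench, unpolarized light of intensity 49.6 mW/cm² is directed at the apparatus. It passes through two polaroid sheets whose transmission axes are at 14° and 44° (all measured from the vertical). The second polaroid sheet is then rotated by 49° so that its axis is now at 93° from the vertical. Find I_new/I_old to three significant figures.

Before rotation:
Unpolarized light through the first polarizer → I₁ = ½ I₀, now polarized at 14°.
I₂ = I₁ cos²(44° − 14°) = 0.5 I₀ · cos²(30°) = 0.375 I₀.
After rotation:
Unpolarized light through the first polarizer → I₁ = ½ I₀, now polarized at 14°.
I₂ = I₁ cos²(93° − 14°) = 0.5 I₀ · cos²(79°) = 0.0182 I₀.
Ratio = 0.0182 / 0.375 = 0.04854.

I_new/I_old ≈ 0.0485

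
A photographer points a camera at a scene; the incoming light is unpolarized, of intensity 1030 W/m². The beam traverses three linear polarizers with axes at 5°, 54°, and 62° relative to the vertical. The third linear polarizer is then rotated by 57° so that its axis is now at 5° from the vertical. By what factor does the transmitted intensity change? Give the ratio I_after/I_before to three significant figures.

I_new/I_old ≈ 0.439

Before rotation:
Unpolarized light through the first polarizer → I₁ = ½ I₀, now polarized at 5°.
I₂ = I₁ cos²(54° − 5°) = 0.5 I₀ · cos²(49°) = 0.2152 I₀.
I₃ = I₂ cos²(62° − 54°) = 0.2152 I₀ · cos²(8°) = 0.211 I₀.
After rotation:
Unpolarized light through the first polarizer → I₁ = ½ I₀, now polarized at 5°.
I₂ = I₁ cos²(54° − 5°) = 0.5 I₀ · cos²(49°) = 0.2152 I₀.
I₃ = I₂ cos²(5° − 54°) = 0.2152 I₀ · cos²(49°) = 0.09263 I₀.
Ratio = 0.09263 / 0.211 = 0.4389.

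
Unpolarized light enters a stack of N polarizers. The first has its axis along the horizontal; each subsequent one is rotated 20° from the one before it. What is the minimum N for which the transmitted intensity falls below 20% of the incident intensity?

N = 9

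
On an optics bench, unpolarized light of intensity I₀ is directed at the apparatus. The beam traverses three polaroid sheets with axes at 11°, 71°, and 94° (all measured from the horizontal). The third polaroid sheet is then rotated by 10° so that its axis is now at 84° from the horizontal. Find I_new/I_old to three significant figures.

Before rotation:
Unpolarized light through the first polarizer → I₁ = ½ I₀, now polarized at 11°.
I₂ = I₁ cos²(71° − 11°) = 0.5 I₀ · cos²(60°) = 0.125 I₀.
I₃ = I₂ cos²(94° − 71°) = 0.125 I₀ · cos²(23°) = 0.1059 I₀.
After rotation:
Unpolarized light through the first polarizer → I₁ = ½ I₀, now polarized at 11°.
I₂ = I₁ cos²(71° − 11°) = 0.5 I₀ · cos²(60°) = 0.125 I₀.
I₃ = I₂ cos²(84° − 71°) = 0.125 I₀ · cos²(13°) = 0.1187 I₀.
Ratio = 0.1187 / 0.1059 = 1.12.

I_new/I_old ≈ 1.12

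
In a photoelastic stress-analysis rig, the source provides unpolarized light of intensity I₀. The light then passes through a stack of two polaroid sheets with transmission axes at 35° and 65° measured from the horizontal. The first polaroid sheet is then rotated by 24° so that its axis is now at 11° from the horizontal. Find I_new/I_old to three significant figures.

I_new/I_old ≈ 0.461

Before rotation:
Unpolarized light through the first polarizer → I₁ = ½ I₀, now polarized at 35°.
I₂ = I₁ cos²(65° − 35°) = 0.5 I₀ · cos²(30°) = 0.375 I₀.
After rotation:
Unpolarized light through the first polarizer → I₁ = ½ I₀, now polarized at 11°.
I₂ = I₁ cos²(65° − 11°) = 0.5 I₀ · cos²(54°) = 0.1727 I₀.
Ratio = 0.1727 / 0.375 = 0.4607.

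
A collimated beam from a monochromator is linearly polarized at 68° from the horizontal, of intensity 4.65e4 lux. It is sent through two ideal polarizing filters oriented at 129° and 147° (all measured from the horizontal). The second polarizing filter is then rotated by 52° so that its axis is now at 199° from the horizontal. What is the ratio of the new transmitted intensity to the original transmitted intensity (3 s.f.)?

I_new/I_old ≈ 0.129

Before rotation:
I₁ = I₀ cos²(129° − 68°) = I₀ cos²(61°) = 0.235 I₀.
I₂ = I₁ cos²(147° − 129°) = 0.235 I₀ · cos²(18°) = 0.2126 I₀.
After rotation:
I₁ = I₀ cos²(129° − 68°) = I₀ cos²(61°) = 0.235 I₀.
I₂ = I₁ cos²(199° − 129°) = 0.235 I₀ · cos²(70°) = 0.02749 I₀.
Ratio = 0.02749 / 0.2126 = 0.1293.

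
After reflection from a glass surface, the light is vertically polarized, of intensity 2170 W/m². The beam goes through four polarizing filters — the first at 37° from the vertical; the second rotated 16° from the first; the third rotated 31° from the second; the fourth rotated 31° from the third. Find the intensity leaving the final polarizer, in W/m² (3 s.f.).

I ≈ 690 W/m²

I₁ = 2170 W/m² · cos²(37°) = 1384 W/m².
I₂ = I₁ · cos²(16°) = 1384 · 0.924 = 1279 W/m².
I₃ = I₂ · cos²(31°) = 1279 · 0.7347 = 939.7 W/m².
I₄ = I₃ · cos²(31°) = 939.7 · 0.7347 = 690.4 W/m².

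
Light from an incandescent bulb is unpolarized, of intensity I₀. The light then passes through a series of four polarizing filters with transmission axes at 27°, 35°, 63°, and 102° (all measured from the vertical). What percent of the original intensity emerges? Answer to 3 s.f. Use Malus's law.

Unpolarized light through the first polarizer → I₁ = ½ I₀, now polarized at 27°.
I₂ = I₁ cos²(35° − 27°) = 0.5 I₀ · cos²(8°) = 0.4903 I₀.
I₃ = I₂ cos²(63° − 35°) = 0.4903 I₀ · cos²(28°) = 0.3822 I₀.
I₄ = I₃ cos²(102° − 63°) = 0.3822 I₀ · cos²(39°) = 0.2309 I₀.
That is 23.09% of the incident intensity.

≈ 23.1%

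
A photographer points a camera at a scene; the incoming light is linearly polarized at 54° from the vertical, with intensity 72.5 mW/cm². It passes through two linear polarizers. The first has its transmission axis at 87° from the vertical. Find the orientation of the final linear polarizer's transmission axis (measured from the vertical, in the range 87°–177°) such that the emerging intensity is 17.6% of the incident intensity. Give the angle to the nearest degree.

θ ≈ 147°

I₁ = I₀ cos²(87° − 54°) = I₀ cos²(33°) = 0.7034 I₀.
Need I₂/I₀ = 0.176, so cos²(θ − 87°) = 0.176 / 0.7034 = 0.2502.
θ − 87° = arccos(√0.2502) = 60.0°, giving θ ≈ 87 + 60.0 = 147.0°.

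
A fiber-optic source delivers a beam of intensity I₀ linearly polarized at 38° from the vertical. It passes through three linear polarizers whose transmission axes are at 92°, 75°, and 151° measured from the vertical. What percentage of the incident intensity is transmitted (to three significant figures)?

≈ 1.85%

I₁ = I₀ cos²(92° − 38°) = I₀ cos²(54°) = 0.3455 I₀.
I₂ = I₁ cos²(75° − 92°) = 0.3455 I₀ · cos²(17°) = 0.316 I₀.
I₃ = I₂ cos²(151° − 75°) = 0.316 I₀ · cos²(76°) = 0.01849 I₀.
That is 1.849% of the incident intensity.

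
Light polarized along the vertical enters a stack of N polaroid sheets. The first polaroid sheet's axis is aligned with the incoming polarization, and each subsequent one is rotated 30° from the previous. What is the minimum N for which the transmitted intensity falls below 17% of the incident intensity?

N = 8

First polarizer is aligned with the polarization: full transmission.
Each further stage multiplies by cos²(30°) = 0.75.
After N polarizers: T = 0.75^(N−1). Require T < 0.17 ⇒ N−1 > ln(0.17)/ln(0.75) = 6.16, so N−1 ≥ 7 and N = 8.
Check: N=8 gives T = 0.1335 < 0.17; N=7 gives T = 0.178.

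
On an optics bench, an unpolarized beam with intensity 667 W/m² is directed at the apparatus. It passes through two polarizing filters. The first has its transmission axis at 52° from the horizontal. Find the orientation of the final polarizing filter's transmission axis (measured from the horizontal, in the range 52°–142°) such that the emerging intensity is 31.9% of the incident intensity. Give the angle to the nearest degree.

Unpolarized light through the first polarizer → I₁ = ½ I₀, now polarized at 52°.
Need I₂/I₀ = 0.319, so cos²(θ − 52°) = 0.319 / 0.5 = 0.638.
θ − 52° = arccos(√0.638) = 37.0°, giving θ ≈ 52 + 37.0 = 89.0°.

θ ≈ 89°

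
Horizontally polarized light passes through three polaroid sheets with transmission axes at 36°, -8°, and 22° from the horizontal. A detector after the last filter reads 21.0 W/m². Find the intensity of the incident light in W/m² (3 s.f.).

I₁ = I₀ cos²(36° − 0°) = I₀ cos²(36°) = 0.6545 I₀.
I₂ = I₁ cos²(-8° − 36°) = 0.6545 I₀ · cos²(44°) = 0.3387 I₀.
I₃ = I₂ cos²(22° + 8°) = 0.3387 I₀ · cos²(30°) = 0.254 I₀.
So 21.0 W/m² = 0.254 I₀, giving I₀ = 21.0/0.254 = 82.68 W/m².

I₀ ≈ 82.7 W/m²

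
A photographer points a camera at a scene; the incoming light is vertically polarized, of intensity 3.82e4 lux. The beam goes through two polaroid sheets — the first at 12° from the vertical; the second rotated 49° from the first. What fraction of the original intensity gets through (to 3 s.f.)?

I₁ = 3.82e4 lux · cos²(12°) = 3.655e+04 lux.
I₂ = I₁ · cos²(49°) = 3.655e+04 · 0.4304 = 1.573e+04 lux.
Transmitted fraction = 0.4118.

I/I₀ ≈ 0.412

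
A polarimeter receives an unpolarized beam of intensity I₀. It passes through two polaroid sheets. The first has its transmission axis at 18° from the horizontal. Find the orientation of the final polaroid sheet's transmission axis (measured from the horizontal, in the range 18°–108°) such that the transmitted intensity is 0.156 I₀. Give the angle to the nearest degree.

θ ≈ 74°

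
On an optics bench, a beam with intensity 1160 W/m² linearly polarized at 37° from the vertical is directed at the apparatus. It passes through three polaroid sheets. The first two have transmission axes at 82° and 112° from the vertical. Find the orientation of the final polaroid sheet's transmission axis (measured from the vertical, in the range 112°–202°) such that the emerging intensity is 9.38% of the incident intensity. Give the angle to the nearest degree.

θ ≈ 172°

I₁ = I₀ cos²(82° − 37°) = I₀ cos²(45°) = 0.5 I₀.
I₂ = I₁ cos²(112° − 82°) = 0.5 I₀ · cos²(30°) = 0.375 I₀.
Need I₃/I₀ = 0.0938, so cos²(θ − 112°) = 0.0938 / 0.375 = 0.2501.
θ − 112° = arccos(√0.2501) = 60.0°, giving θ ≈ 112 + 60.0 = 172.0°.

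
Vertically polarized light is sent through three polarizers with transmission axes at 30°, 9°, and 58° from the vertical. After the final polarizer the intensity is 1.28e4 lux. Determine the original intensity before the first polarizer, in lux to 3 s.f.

I₀ ≈ 4.55e4 lux

By Malus's law, I₁ = I₀ cos²(30° − 0°) = I₀ cos²(30°) = 0.75 I₀.
I₂ = I₁ cos²(9° − 30°) = 0.75 I₀ · cos²(21°) = 0.6537 I₀.
I₃ = I₂ cos²(58° − 9°) = 0.6537 I₀ · cos²(49°) = 0.2814 I₀.
So 1.28e4 lux = 0.2814 I₀, giving I₀ = 1.28e4/0.2814 = 4.549e+04 lux.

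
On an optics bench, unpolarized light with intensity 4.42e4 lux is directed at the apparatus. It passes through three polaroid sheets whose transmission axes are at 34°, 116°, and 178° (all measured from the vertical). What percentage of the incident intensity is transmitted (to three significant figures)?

≈ 0.213%

Unpolarized light through the first polarizer → I₁ = 4.42e4 lux/2 = 2.21e+04 lux, polarized at 34°.
I₂ = I₁ · cos²(82°) = 2.21e+04 · 0.01937 = 428.1 lux.
I₃ = I₂ · cos²(62°) = 428.1 · 0.2204 = 94.35 lux.
That is 0.2135% of the incident intensity.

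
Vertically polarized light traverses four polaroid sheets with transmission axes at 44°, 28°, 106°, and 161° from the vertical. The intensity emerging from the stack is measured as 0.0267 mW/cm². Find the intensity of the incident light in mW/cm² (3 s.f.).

I₀ ≈ 3.93 mW/cm²

By Malus's law, I₁ = I₀ cos²(44° − 0°) = I₀ cos²(44°) = 0.5174 I₀.
I₂ = I₁ cos²(28° − 44°) = 0.5174 I₀ · cos²(16°) = 0.4781 I₀.
I₃ = I₂ cos²(106° − 28°) = 0.4781 I₀ · cos²(78°) = 0.02067 I₀.
I₄ = I₃ cos²(161° − 106°) = 0.02067 I₀ · cos²(55°) = 0.0068 I₀.
So 0.0267 mW/cm² = 0.0068 I₀, giving I₀ = 0.0267/0.0068 = 3.927 mW/cm².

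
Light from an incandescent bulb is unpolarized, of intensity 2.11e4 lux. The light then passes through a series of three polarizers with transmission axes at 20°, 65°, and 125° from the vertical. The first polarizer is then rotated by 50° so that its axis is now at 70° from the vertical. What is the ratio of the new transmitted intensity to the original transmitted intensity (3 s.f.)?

I_new/I_old ≈ 1.98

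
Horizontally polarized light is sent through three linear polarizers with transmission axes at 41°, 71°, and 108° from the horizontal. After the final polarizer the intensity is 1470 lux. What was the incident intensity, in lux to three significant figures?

By Malus's law, I₁ = I₀ cos²(41° − 0°) = I₀ cos²(41°) = 0.5696 I₀.
I₂ = I₁ cos²(71° − 41°) = 0.5696 I₀ · cos²(30°) = 0.4272 I₀.
I₃ = I₂ cos²(108° − 71°) = 0.4272 I₀ · cos²(37°) = 0.2725 I₀.
So 1470 lux = 0.2725 I₀, giving I₀ = 1470/0.2725 = 5395 lux.

I₀ ≈ 5400 lux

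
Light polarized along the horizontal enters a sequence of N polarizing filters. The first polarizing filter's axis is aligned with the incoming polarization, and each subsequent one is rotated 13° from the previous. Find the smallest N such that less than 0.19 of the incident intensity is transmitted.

N = 33

First polarizer is aligned with the polarization: full transmission.
Each further stage multiplies by cos²(13°) = 0.9494.
After N polarizers: T = 0.9494^(N−1). Require T < 0.19 ⇒ N−1 > ln(0.19)/ln(0.9494) = 31.98, so N−1 ≥ 32 and N = 33.
Check: N=33 gives T = 0.1898 < 0.19; N=32 gives T = 0.1999.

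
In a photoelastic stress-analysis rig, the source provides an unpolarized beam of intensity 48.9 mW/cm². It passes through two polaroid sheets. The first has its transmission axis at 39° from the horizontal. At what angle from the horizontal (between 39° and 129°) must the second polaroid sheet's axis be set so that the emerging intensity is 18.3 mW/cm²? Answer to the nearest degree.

Unpolarized light through the first polarizer → I₁ = ½ I₀, now polarized at 39°.
Target fraction: 18.3 / 48.9 mW/cm² = 0.3742 of I₀.
Need I₂/I₀ = 0.3742, so cos²(θ − 39°) = 0.3742 / 0.5 = 0.7485.
θ − 39° = arccos(√0.7485) = 30.1°, giving θ ≈ 39 + 30.1 = 69.1°.

θ ≈ 69°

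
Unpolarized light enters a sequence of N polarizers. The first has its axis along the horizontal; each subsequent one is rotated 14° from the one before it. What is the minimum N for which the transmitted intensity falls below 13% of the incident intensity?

N = 24

First polarizer halves the unpolarized light: factor 1/2.
Each further stage multiplies by cos²(14°) = 0.9415.
After N polarizers: T = 0.5·0.9415^(N−1). Require T < 0.13 ⇒ N−1 > ln(0.13/0.5)/ln(0.9415) = 22.34, so N−1 ≥ 23 and N = 24.
Check: N=24 gives T = 0.1249 < 0.13; N=23 gives T = 0.1327.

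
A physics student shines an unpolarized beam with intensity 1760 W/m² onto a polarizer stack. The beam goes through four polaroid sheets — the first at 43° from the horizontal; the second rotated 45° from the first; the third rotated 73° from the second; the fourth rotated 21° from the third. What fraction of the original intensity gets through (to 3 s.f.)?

Unpolarized light through the first polarizer → I₁ = 1760 W/m²/2 = 880 W/m², polarized at 43°.
I₂ = I₁ · cos²(45°) = 880 · 0.5 = 440 W/m².
I₃ = I₂ · cos²(73°) = 440 · 0.08548 = 37.61 W/m².
I₄ = I₃ · cos²(21°) = 37.61 · 0.8716 = 32.78 W/m².
Transmitted fraction = 0.01863.

I/I₀ ≈ 0.0186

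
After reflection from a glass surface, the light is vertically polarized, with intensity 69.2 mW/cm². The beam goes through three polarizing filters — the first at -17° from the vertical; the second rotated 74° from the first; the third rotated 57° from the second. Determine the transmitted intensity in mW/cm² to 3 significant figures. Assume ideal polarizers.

I ≈ 1.43 mW/cm²

I₁ = 69.2 mW/cm² · cos²(17°) = 63.28 mW/cm².
I₂ = I₁ · cos²(74°) = 63.28 · 0.07598 = 4.808 mW/cm².
I₃ = I₂ · cos²(57°) = 4.808 · 0.2966 = 1.426 mW/cm².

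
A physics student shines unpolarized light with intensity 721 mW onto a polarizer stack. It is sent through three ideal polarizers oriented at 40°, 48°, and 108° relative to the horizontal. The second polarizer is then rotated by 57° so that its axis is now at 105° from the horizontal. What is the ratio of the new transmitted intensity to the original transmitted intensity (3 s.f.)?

I_new/I_old ≈ 0.727

Before rotation:
Unpolarized light through the first polarizer → I₁ = ½ I₀, now polarized at 40°.
I₂ = I₁ cos²(48° − 40°) = 0.5 I₀ · cos²(8°) = 0.4903 I₀.
I₃ = I₂ cos²(108° − 48°) = 0.4903 I₀ · cos²(60°) = 0.1226 I₀.
After rotation:
Unpolarized light through the first polarizer → I₁ = ½ I₀, now polarized at 40°.
I₂ = I₁ cos²(105° − 40°) = 0.5 I₀ · cos²(65°) = 0.0893 I₀.
I₃ = I₂ cos²(108° − 105°) = 0.0893 I₀ · cos²(3°) = 0.08906 I₀.
Ratio = 0.08906 / 0.1226 = 0.7265.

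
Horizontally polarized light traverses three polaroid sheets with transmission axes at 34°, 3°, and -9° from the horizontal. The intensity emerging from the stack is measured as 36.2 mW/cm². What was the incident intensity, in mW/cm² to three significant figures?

I₀ ≈ 74.9 mW/cm²

I₁ = I₀ cos²(34° − 0°) = I₀ cos²(34°) = 0.6873 I₀.
I₂ = I₁ cos²(3° − 34°) = 0.6873 I₀ · cos²(31°) = 0.505 I₀.
I₃ = I₂ cos²(-9° − 3°) = 0.505 I₀ · cos²(12°) = 0.4832 I₀.
So 36.2 mW/cm² = 0.4832 I₀, giving I₀ = 36.2/0.4832 = 74.92 mW/cm².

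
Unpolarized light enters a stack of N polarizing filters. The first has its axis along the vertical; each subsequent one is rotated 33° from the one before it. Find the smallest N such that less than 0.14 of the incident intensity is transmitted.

N = 5

First polarizer halves the unpolarized light: factor 1/2.
Each further stage multiplies by cos²(33°) = 0.7034.
After N polarizers: T = 0.5·0.7034^(N−1). Require T < 0.14 ⇒ N−1 > ln(0.14/0.5)/ln(0.7034) = 3.62, so N−1 ≥ 4 and N = 5.
Check: N=5 gives T = 0.1224 < 0.14; N=4 gives T = 0.174.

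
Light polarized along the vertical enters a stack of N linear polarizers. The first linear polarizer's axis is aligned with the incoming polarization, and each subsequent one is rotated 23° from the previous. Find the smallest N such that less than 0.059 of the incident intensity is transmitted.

First polarizer is aligned with the polarization: full transmission.
Each further stage multiplies by cos²(23°) = 0.8473.
After N polarizers: T = 0.8473^(N−1). Require T < 0.059 ⇒ N−1 > ln(0.059)/ln(0.8473) = 17.08, so N−1 ≥ 18 and N = 19.
Check: N=19 gives T = 0.05069 < 0.059; N=18 gives T = 0.05983.

N = 19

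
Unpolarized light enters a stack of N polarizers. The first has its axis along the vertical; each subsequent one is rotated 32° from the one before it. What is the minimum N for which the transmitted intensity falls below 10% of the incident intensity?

N = 6

First polarizer halves the unpolarized light: factor 1/2.
Each further stage multiplies by cos²(32°) = 0.7192.
After N polarizers: T = 0.5·0.7192^(N−1). Require T < 0.10 ⇒ N−1 > ln(0.10/0.5)/ln(0.7192) = 4.88, so N−1 ≥ 5 and N = 6.
Check: N=6 gives T = 0.0962 < 0.10; N=5 gives T = 0.1338.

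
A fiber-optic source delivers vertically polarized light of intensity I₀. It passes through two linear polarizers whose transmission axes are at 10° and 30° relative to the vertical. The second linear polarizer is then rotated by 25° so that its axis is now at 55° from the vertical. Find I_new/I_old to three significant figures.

I_new/I_old ≈ 0.566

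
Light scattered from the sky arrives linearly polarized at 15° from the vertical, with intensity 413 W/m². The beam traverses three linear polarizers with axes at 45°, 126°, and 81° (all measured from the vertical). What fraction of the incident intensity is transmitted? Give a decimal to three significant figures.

I₁ = 413 W/m² · cos²(30°) = 309.8 W/m².
I₂ = I₁ · cos²(81°) = 309.8 · 0.02447 = 7.58 W/m².
I₃ = I₂ · cos²(45°) = 7.58 · 0.5 = 3.79 W/m².
Transmitted fraction = 0.009177.

I/I₀ ≈ 0.00918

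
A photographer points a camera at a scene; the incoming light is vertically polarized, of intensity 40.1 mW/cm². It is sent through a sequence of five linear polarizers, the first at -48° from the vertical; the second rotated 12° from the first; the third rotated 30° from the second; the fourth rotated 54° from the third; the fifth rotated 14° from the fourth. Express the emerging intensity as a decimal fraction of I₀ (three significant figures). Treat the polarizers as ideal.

By Malus's law, I₁ = 40.1 mW/cm² · cos²(48°) = 17.95 mW/cm².
I₂ = I₁ · cos²(12°) = 17.95 · 0.9568 = 17.18 mW/cm².
I₃ = I₂ · cos²(30°) = 17.18 · 0.75 = 12.88 mW/cm².
I₄ = I₃ · cos²(54°) = 12.88 · 0.3455 = 4.451 mW/cm².
I₅ = I₄ · cos²(14°) = 4.451 · 0.9415 = 4.191 mW/cm².
Transmitted fraction = 0.1045.

I/I₀ ≈ 0.105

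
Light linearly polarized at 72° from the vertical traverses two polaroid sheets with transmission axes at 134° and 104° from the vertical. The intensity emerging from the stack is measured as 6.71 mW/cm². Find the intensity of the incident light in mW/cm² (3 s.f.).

By Malus's law, I₁ = I₀ cos²(134° − 72°) = I₀ cos²(62°) = 0.2204 I₀.
I₂ = I₁ cos²(104° − 134°) = 0.2204 I₀ · cos²(30°) = 0.1653 I₀.
So 6.71 mW/cm² = 0.1653 I₀, giving I₀ = 6.71/0.1653 = 40.59 mW/cm².

I₀ ≈ 40.6 mW/cm²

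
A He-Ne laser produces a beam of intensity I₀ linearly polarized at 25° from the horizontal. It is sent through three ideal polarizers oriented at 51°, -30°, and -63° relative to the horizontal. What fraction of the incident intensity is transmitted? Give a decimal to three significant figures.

I₁ = I₀ cos²(51° − 25°) = I₀ cos²(26°) = 0.8078 I₀.
I₂ = I₁ cos²(-30° − 51°) = 0.8078 I₀ · cos²(81°) = 0.01977 I₀.
I₃ = I₂ cos²(-63° + 30°) = 0.01977 I₀ · cos²(33°) = 0.0139 I₀.
Transmitted fraction = 0.0139.

≈ 0.0139 I₀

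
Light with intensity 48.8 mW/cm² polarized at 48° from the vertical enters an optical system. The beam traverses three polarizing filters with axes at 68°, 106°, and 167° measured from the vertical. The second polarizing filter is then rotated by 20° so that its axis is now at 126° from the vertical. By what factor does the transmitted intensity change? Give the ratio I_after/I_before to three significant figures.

Before rotation:
By Malus's law, I₁ = I₀ cos²(68° − 48°) = I₀ cos²(20°) = 0.883 I₀.
I₂ = I₁ cos²(106° − 68°) = 0.883 I₀ · cos²(38°) = 0.5483 I₀.
I₃ = I₂ cos²(167° − 106°) = 0.5483 I₀ · cos²(61°) = 0.1289 I₀.
After rotation:
I₁ = I₀ cos²(68° − 48°) = I₀ cos²(20°) = 0.883 I₀.
I₂ = I₁ cos²(126° − 68°) = 0.883 I₀ · cos²(58°) = 0.248 I₀.
I₃ = I₂ cos²(167° − 126°) = 0.248 I₀ · cos²(41°) = 0.1412 I₀.
Ratio = 0.1412 / 0.1289 = 1.096.

I_new/I_old ≈ 1.10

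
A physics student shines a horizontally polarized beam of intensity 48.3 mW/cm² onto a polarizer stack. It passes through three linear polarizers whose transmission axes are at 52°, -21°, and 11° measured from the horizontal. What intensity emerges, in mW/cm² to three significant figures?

I₁ = 48.3 mW/cm² · cos²(52°) = 18.31 mW/cm².
I₂ = I₁ · cos²(73°) = 18.31 · 0.08548 = 1.565 mW/cm².
I₃ = I₂ · cos²(32°) = 1.565 · 0.7192 = 1.125 mW/cm².

I ≈ 1.13 mW/cm²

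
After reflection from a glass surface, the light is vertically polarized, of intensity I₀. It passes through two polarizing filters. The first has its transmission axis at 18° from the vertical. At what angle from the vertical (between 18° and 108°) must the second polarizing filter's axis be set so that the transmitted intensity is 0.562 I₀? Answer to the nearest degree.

θ ≈ 56°

I₁ = I₀ cos²(18° − 0°) = I₀ cos²(18°) = 0.9045 I₀.
Need I₂/I₀ = 0.562, so cos²(θ − 18°) = 0.562 / 0.9045 = 0.6213.
θ − 18° = arccos(√0.6213) = 38.0°, giving θ ≈ 18 + 38.0 = 56.0°.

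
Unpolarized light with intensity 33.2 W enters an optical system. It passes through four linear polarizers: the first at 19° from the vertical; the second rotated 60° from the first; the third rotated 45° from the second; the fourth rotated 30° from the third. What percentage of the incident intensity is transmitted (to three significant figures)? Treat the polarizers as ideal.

≈ 4.69%

Unpolarized light through the first polarizer → I₁ = 33.2 W/2 = 16.6 W, polarized at 19°.
I₂ = I₁ · cos²(60°) = 16.6 · 0.25 = 4.15 W.
I₃ = I₂ · cos²(45°) = 4.15 · 0.5 = 2.075 W.
I₄ = I₃ · cos²(30°) = 2.075 · 0.75 = 1.556 W.
That is 4.688% of the incident intensity.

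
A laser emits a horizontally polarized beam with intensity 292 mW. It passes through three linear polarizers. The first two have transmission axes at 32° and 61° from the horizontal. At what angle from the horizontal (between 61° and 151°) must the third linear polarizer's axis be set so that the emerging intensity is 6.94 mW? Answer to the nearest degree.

By Malus's law, I₁ = I₀ cos²(32° − 0°) = I₀ cos²(32°) = 0.7192 I₀.
I₂ = I₁ cos²(61° − 32°) = 0.7192 I₀ · cos²(29°) = 0.5501 I₀.
Target fraction: 6.94 / 292 mW = 0.02377 of I₀.
Need I₃/I₀ = 0.02377, so cos²(θ − 61°) = 0.02377 / 0.5501 = 0.0432.
θ − 61° = arccos(√0.0432) = 78.0°, giving θ ≈ 61 + 78.0 = 139.0°.

θ ≈ 139°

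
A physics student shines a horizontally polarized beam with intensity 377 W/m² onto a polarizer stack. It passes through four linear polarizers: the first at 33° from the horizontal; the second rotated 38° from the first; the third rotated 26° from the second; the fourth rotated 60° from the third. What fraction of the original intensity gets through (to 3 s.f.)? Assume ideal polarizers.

I/I₀ ≈ 0.0882

By Malus's law, I₁ = 377 W/m² · cos²(33°) = 265.2 W/m².
I₂ = I₁ · cos²(38°) = 265.2 · 0.621 = 164.7 W/m².
I₃ = I₂ · cos²(26°) = 164.7 · 0.8078 = 133 W/m².
I₄ = I₃ · cos²(60°) = 133 · 0.25 = 33.25 W/m².
Transmitted fraction = 0.08821.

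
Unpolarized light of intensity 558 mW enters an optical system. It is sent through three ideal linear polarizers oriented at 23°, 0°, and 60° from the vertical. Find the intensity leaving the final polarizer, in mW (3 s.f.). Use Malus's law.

I ≈ 59.1 mW

Unpolarized light through the first polarizer → I₁ = 558 mW/2 = 279 mW, polarized at 23°.
I₂ = I₁ · cos²(23°) = 279 · 0.8473 = 236.4 mW.
I₃ = I₂ · cos²(60°) = 236.4 · 0.25 = 59.1 mW.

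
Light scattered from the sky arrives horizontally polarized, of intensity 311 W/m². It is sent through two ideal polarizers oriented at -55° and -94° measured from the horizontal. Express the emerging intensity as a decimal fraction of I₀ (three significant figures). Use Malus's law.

By Malus's law, I₁ = 311 W/m² · cos²(55°) = 102.3 W/m².
I₂ = I₁ · cos²(39°) = 102.3 · 0.604 = 61.79 W/m².
Transmitted fraction = 0.1987.

I/I₀ ≈ 0.199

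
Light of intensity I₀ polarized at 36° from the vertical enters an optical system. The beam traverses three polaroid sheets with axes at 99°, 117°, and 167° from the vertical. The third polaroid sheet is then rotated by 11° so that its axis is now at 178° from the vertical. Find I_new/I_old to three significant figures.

I_new/I_old ≈ 0.569

Before rotation:
By Malus's law, I₁ = I₀ cos²(99° − 36°) = I₀ cos²(63°) = 0.2061 I₀.
I₂ = I₁ cos²(117° − 99°) = 0.2061 I₀ · cos²(18°) = 0.1864 I₀.
I₃ = I₂ cos²(167° − 117°) = 0.1864 I₀ · cos²(50°) = 0.07703 I₀.
After rotation:
I₁ = I₀ cos²(99° − 36°) = I₀ cos²(63°) = 0.2061 I₀.
I₂ = I₁ cos²(117° − 99°) = 0.2061 I₀ · cos²(18°) = 0.1864 I₀.
I₃ = I₂ cos²(178° − 117°) = 0.1864 I₀ · cos²(61°) = 0.04382 I₀.
Ratio = 0.04382 / 0.07703 = 0.5689.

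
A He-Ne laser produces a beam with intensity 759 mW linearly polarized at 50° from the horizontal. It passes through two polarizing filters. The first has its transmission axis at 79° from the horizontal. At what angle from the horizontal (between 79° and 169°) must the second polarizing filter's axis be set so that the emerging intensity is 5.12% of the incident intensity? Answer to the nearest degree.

I₁ = I₀ cos²(79° − 50°) = I₀ cos²(29°) = 0.765 I₀.
Need I₂/I₀ = 0.0512, so cos²(θ − 79°) = 0.0512 / 0.765 = 0.06693.
θ − 79° = arccos(√0.06693) = 75.0°, giving θ ≈ 79 + 75.0 = 154.0°.

θ ≈ 154°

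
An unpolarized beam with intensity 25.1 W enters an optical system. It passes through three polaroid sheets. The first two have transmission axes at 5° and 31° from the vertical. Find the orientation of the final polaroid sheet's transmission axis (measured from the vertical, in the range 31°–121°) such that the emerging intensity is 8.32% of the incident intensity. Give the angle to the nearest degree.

θ ≈ 94°

Unpolarized light through the first polarizer → I₁ = ½ I₀, now polarized at 5°.
I₂ = I₁ cos²(31° − 5°) = 0.5 I₀ · cos²(26°) = 0.4039 I₀.
Need I₃/I₀ = 0.0832, so cos²(θ − 31°) = 0.0832 / 0.4039 = 0.206.
θ − 31° = arccos(√0.206) = 63.0°, giving θ ≈ 31 + 63.0 = 94.0°.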